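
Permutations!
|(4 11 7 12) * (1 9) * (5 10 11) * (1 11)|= |(1 9 11 7 12 4 5 10)|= 8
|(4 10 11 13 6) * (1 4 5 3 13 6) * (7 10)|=|(1 4 7 10 11 6 5 3 13)|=9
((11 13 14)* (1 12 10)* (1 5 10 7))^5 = ((1 12 7)(5 10)(11 13 14))^5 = (1 7 12)(5 10)(11 14 13)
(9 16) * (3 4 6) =(3 4 6)(9 16) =[0, 1, 2, 4, 6, 5, 3, 7, 8, 16, 10, 11, 12, 13, 14, 15, 9]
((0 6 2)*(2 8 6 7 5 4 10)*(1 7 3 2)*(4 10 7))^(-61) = ((0 3 2)(1 4 7 5 10)(6 8))^(-61) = (0 2 3)(1 10 5 7 4)(6 8)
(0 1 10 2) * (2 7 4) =[1, 10, 0, 3, 2, 5, 6, 4, 8, 9, 7] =(0 1 10 7 4 2)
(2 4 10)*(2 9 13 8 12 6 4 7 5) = [0, 1, 7, 3, 10, 2, 4, 5, 12, 13, 9, 11, 6, 8] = (2 7 5)(4 10 9 13 8 12 6)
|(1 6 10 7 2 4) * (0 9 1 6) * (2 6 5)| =|(0 9 1)(2 4 5)(6 10 7)| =3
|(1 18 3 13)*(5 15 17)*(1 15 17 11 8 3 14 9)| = 20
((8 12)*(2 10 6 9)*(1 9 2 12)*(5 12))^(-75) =(12)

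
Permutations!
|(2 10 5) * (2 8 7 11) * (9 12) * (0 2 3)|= 8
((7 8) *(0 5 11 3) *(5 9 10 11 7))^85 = (11)(5 7 8)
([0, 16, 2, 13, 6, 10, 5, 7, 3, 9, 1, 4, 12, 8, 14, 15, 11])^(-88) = [0, 4, 2, 8, 10, 16, 1, 7, 13, 9, 11, 5, 12, 3, 14, 15, 6]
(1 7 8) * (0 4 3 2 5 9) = (0 4 3 2 5 9)(1 7 8) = [4, 7, 5, 2, 3, 9, 6, 8, 1, 0]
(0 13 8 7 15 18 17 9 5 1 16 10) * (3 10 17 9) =[13, 16, 2, 10, 4, 1, 6, 15, 7, 5, 0, 11, 12, 8, 14, 18, 17, 3, 9] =(0 13 8 7 15 18 9 5 1 16 17 3 10)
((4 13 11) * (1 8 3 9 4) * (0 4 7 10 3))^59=((0 4 13 11 1 8)(3 9 7 10))^59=(0 8 1 11 13 4)(3 10 7 9)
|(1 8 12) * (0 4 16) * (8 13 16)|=|(0 4 8 12 1 13 16)|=7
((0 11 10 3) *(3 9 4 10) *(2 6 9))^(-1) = ((0 11 3)(2 6 9 4 10))^(-1) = (0 3 11)(2 10 4 9 6)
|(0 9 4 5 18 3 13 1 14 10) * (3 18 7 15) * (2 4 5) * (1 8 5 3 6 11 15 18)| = 66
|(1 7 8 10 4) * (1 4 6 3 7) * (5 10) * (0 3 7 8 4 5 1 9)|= 5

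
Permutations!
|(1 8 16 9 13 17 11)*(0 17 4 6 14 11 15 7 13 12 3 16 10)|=|(0 17 15 7 13 4 6 14 11 1 8 10)(3 16 9 12)|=12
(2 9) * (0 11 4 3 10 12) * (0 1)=[11, 0, 9, 10, 3, 5, 6, 7, 8, 2, 12, 4, 1]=(0 11 4 3 10 12 1)(2 9)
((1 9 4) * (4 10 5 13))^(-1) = ((1 9 10 5 13 4))^(-1) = (1 4 13 5 10 9)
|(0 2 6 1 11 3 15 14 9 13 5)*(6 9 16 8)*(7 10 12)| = |(0 2 9 13 5)(1 11 3 15 14 16 8 6)(7 10 12)| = 120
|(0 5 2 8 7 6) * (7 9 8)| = |(0 5 2 7 6)(8 9)| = 10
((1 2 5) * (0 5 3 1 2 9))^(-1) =((0 5 2 3 1 9))^(-1) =(0 9 1 3 2 5)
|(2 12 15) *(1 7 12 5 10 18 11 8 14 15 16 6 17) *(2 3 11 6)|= 10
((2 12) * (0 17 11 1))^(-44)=(17)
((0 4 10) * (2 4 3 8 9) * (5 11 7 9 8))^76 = (0 7 10 11 4 5 2 3 9)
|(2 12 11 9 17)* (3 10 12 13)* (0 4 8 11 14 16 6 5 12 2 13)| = 10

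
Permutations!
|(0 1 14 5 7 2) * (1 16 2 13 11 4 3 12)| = 9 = |(0 16 2)(1 14 5 7 13 11 4 3 12)|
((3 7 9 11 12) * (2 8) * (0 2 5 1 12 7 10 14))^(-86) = ((0 2 8 5 1 12 3 10 14)(7 9 11))^(-86) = (0 1 14 5 10 8 3 2 12)(7 9 11)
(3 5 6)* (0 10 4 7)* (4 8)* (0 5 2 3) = (0 10 8 4 7 5 6)(2 3) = [10, 1, 3, 2, 7, 6, 0, 5, 4, 9, 8]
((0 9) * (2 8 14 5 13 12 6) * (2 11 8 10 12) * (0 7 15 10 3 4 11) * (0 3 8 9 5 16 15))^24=((0 5 13 2 8 14 16 15 10 12 6 3 4 11 9 7))^24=(0 10)(2 3)(4 8)(5 12)(6 13)(7 15)(9 16)(11 14)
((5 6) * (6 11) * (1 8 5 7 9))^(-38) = ((1 8 5 11 6 7 9))^(-38) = (1 6 8 7 5 9 11)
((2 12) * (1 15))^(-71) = (1 15)(2 12) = ((1 15)(2 12))^(-71)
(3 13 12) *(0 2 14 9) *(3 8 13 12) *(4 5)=(0 2 14 9)(3 12 8 13)(4 5)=[2, 1, 14, 12, 5, 4, 6, 7, 13, 0, 10, 11, 8, 3, 9]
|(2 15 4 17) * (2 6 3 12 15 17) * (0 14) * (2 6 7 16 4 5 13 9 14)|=|(0 2 17 7 16 4 6 3 12 15 5 13 9 14)|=14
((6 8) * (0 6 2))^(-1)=((0 6 8 2))^(-1)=(0 2 8 6)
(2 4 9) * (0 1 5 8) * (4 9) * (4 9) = [1, 5, 4, 3, 9, 8, 6, 7, 0, 2] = (0 1 5 8)(2 4 9)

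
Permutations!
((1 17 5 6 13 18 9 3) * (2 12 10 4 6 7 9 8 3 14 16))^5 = (1 14 4 3 9 10 8 7 12 18 5 2 13 17 16 6) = ((1 17 5 7 9 14 16 2 12 10 4 6 13 18 8 3))^5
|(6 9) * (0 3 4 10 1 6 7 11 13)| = |(0 3 4 10 1 6 9 7 11 13)| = 10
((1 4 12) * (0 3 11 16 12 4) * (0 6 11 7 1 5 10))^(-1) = ((0 3 7 1 6 11 16 12 5 10))^(-1) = (0 10 5 12 16 11 6 1 7 3)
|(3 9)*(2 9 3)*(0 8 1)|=6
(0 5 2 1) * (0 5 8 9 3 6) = (0 8 9 3 6)(1 5 2) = [8, 5, 1, 6, 4, 2, 0, 7, 9, 3]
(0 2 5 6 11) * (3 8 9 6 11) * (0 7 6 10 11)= (0 2 5)(3 8 9 10 11 7 6)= [2, 1, 5, 8, 4, 0, 3, 6, 9, 10, 11, 7]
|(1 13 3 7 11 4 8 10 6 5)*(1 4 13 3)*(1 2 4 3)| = |(2 4 8 10 6 5 3 7 11 13)| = 10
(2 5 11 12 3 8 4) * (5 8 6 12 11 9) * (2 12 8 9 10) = (2 9 5 10)(3 6 8 4 12) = [0, 1, 9, 6, 12, 10, 8, 7, 4, 5, 2, 11, 3]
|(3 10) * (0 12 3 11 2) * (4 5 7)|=|(0 12 3 10 11 2)(4 5 7)|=6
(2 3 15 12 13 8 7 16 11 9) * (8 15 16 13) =[0, 1, 3, 16, 4, 5, 6, 13, 7, 2, 10, 9, 8, 15, 14, 12, 11] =(2 3 16 11 9)(7 13 15 12 8)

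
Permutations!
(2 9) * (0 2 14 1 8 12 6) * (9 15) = [2, 8, 15, 3, 4, 5, 0, 7, 12, 14, 10, 11, 6, 13, 1, 9] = (0 2 15 9 14 1 8 12 6)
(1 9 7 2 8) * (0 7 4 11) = (0 7 2 8 1 9 4 11) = [7, 9, 8, 3, 11, 5, 6, 2, 1, 4, 10, 0]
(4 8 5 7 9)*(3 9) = (3 9 4 8 5 7) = [0, 1, 2, 9, 8, 7, 6, 3, 5, 4]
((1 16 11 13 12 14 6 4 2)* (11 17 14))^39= ((1 16 17 14 6 4 2)(11 13 12))^39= (1 6 16 4 17 2 14)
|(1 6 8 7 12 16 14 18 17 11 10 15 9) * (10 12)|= 42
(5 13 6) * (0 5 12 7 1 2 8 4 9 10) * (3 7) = (0 5 13 6 12 3 7 1 2 8 4 9 10) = [5, 2, 8, 7, 9, 13, 12, 1, 4, 10, 0, 11, 3, 6]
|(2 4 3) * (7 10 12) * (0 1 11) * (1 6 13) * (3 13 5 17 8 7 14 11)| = |(0 6 5 17 8 7 10 12 14 11)(1 3 2 4 13)| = 10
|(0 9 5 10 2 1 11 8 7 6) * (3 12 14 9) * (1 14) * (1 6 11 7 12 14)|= 13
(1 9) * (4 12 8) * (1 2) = (1 9 2)(4 12 8) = [0, 9, 1, 3, 12, 5, 6, 7, 4, 2, 10, 11, 8]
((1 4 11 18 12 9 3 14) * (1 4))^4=(3 18 14 12 4 9 11)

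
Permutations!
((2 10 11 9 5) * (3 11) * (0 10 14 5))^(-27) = (14)(0 11 10 9 3)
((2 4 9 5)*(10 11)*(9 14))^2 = ((2 4 14 9 5)(10 11))^2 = (2 14 5 4 9)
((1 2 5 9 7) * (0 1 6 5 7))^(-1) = ((0 1 2 7 6 5 9))^(-1) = (0 9 5 6 7 2 1)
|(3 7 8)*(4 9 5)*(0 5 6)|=15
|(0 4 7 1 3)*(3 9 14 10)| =8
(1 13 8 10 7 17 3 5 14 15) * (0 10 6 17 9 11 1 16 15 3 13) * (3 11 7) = (0 10 3 5 14 11 1)(6 17 13 8)(7 9)(15 16) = [10, 0, 2, 5, 4, 14, 17, 9, 6, 7, 3, 1, 12, 8, 11, 16, 15, 13]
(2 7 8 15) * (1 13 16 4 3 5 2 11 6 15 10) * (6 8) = [0, 13, 7, 5, 3, 2, 15, 6, 10, 9, 1, 8, 12, 16, 14, 11, 4] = (1 13 16 4 3 5 2 7 6 15 11 8 10)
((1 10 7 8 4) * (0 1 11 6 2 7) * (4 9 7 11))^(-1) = ((0 1 10)(2 11 6)(7 8 9))^(-1) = (0 10 1)(2 6 11)(7 9 8)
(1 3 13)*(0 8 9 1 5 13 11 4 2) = (0 8 9 1 3 11 4 2)(5 13) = [8, 3, 0, 11, 2, 13, 6, 7, 9, 1, 10, 4, 12, 5]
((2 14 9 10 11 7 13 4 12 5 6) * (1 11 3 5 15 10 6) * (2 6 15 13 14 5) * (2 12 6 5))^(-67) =(1 6 13 3 15 14 11 5 4 12 10 9 7) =((1 11 7 14 9 15 10 3 12 13 4 6 5))^(-67)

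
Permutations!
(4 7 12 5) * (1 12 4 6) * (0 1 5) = (0 1 12)(4 7)(5 6) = [1, 12, 2, 3, 7, 6, 5, 4, 8, 9, 10, 11, 0]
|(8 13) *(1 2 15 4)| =|(1 2 15 4)(8 13)| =4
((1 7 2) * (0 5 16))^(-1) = (0 16 5)(1 2 7)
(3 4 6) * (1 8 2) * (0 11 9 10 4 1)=(0 11 9 10 4 6 3 1 8 2)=[11, 8, 0, 1, 6, 5, 3, 7, 2, 10, 4, 9]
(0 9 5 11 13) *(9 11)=(0 11 13)(5 9)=[11, 1, 2, 3, 4, 9, 6, 7, 8, 5, 10, 13, 12, 0]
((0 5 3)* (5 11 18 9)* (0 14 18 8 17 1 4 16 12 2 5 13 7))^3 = ((0 11 8 17 1 4 16 12 2 5 3 14 18 9 13 7))^3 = (0 17 16 5 18 7 8 4 2 14 13 11 1 12 3 9)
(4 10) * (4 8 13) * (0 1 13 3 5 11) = (0 1 13 4 10 8 3 5 11) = [1, 13, 2, 5, 10, 11, 6, 7, 3, 9, 8, 0, 12, 4]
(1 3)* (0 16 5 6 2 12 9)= [16, 3, 12, 1, 4, 6, 2, 7, 8, 0, 10, 11, 9, 13, 14, 15, 5]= (0 16 5 6 2 12 9)(1 3)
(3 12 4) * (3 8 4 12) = (12)(4 8) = [0, 1, 2, 3, 8, 5, 6, 7, 4, 9, 10, 11, 12]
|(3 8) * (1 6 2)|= 6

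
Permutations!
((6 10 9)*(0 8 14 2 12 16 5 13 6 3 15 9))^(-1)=(0 10 6 13 5 16 12 2 14 8)(3 9 15)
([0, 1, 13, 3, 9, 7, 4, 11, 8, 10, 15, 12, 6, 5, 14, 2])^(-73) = (2 11 9 13 12 10 5 6 15 7 4)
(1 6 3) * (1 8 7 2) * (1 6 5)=(1 5)(2 6 3 8 7)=[0, 5, 6, 8, 4, 1, 3, 2, 7]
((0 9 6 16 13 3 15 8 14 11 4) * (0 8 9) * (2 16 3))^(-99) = ((2 16 13)(3 15 9 6)(4 8 14 11))^(-99) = (16)(3 15 9 6)(4 8 14 11)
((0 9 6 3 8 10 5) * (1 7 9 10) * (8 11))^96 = (1 11 6 7 8 3 9)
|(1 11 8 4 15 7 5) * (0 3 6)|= 21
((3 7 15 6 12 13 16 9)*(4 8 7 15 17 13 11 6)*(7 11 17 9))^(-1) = (3 9 7 16 13 17 12 6 11 8 4 15)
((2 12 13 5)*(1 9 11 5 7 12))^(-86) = (1 2 5 11 9)(7 12 13)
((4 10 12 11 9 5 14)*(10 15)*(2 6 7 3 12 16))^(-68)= ((2 6 7 3 12 11 9 5 14 4 15 10 16))^(-68)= (2 15 5 12 6 10 14 11 7 16 4 9 3)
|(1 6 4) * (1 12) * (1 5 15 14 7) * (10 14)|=|(1 6 4 12 5 15 10 14 7)|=9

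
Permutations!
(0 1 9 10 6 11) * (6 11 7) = [1, 9, 2, 3, 4, 5, 7, 6, 8, 10, 11, 0] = (0 1 9 10 11)(6 7)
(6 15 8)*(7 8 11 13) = (6 15 11 13 7 8) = [0, 1, 2, 3, 4, 5, 15, 8, 6, 9, 10, 13, 12, 7, 14, 11]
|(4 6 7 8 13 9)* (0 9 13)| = |(13)(0 9 4 6 7 8)| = 6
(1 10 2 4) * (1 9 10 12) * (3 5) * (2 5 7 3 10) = (1 12)(2 4 9)(3 7)(5 10) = [0, 12, 4, 7, 9, 10, 6, 3, 8, 2, 5, 11, 1]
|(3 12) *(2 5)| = 2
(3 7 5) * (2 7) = (2 7 5 3) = [0, 1, 7, 2, 4, 3, 6, 5]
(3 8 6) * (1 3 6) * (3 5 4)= (1 5 4 3 8)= [0, 5, 2, 8, 3, 4, 6, 7, 1]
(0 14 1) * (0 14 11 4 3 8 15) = (0 11 4 3 8 15)(1 14) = [11, 14, 2, 8, 3, 5, 6, 7, 15, 9, 10, 4, 12, 13, 1, 0]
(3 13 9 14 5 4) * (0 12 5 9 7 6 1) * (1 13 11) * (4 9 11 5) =[12, 0, 2, 5, 3, 9, 13, 6, 8, 14, 10, 1, 4, 7, 11] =(0 12 4 3 5 9 14 11 1)(6 13 7)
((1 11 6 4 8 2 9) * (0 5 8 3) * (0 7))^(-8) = (0 2 11 3 5 9 6 7 8 1 4)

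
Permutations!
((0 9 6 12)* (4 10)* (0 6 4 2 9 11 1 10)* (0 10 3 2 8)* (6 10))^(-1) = ((0 11 1 3 2 9 4 6 12 10 8))^(-1) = (0 8 10 12 6 4 9 2 3 1 11)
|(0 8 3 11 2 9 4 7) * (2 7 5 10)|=|(0 8 3 11 7)(2 9 4 5 10)|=5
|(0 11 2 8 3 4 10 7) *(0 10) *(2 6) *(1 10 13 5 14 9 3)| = 14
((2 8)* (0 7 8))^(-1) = ((0 7 8 2))^(-1) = (0 2 8 7)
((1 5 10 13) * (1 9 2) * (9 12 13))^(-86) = (13)(1 2 9 10 5)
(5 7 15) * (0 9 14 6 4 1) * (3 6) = [9, 0, 2, 6, 1, 7, 4, 15, 8, 14, 10, 11, 12, 13, 3, 5] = (0 9 14 3 6 4 1)(5 7 15)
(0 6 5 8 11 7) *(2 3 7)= (0 6 5 8 11 2 3 7)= [6, 1, 3, 7, 4, 8, 5, 0, 11, 9, 10, 2]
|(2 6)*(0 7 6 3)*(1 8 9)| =15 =|(0 7 6 2 3)(1 8 9)|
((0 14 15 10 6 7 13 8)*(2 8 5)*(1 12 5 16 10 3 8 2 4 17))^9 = (0 8 3 15 14)(1 17 4 5 12)(6 10 16 13 7)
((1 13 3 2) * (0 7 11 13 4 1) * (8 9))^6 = (13) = ((0 7 11 13 3 2)(1 4)(8 9))^6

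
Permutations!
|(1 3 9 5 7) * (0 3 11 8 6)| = 9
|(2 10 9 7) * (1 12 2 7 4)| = 6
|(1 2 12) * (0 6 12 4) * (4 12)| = |(0 6 4)(1 2 12)| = 3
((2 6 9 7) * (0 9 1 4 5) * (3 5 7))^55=(0 5 3 9)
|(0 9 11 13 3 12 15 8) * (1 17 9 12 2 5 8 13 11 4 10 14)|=24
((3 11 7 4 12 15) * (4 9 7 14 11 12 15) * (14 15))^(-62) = (3 11 4)(12 15 14)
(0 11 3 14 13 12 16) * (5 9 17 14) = (0 11 3 5 9 17 14 13 12 16) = [11, 1, 2, 5, 4, 9, 6, 7, 8, 17, 10, 3, 16, 12, 13, 15, 0, 14]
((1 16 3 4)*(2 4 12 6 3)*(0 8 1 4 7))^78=(16)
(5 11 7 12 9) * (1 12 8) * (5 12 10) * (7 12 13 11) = [0, 10, 2, 3, 4, 7, 6, 8, 1, 13, 5, 12, 9, 11] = (1 10 5 7 8)(9 13 11 12)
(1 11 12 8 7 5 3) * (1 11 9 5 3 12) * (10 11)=(1 9 5 12 8 7 3 10 11)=[0, 9, 2, 10, 4, 12, 6, 3, 7, 5, 11, 1, 8]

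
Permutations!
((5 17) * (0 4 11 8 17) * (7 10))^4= ((0 4 11 8 17 5)(7 10))^4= (0 17 11)(4 5 8)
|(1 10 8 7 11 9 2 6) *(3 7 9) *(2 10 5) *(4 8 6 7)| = 11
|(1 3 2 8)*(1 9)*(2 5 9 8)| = |(1 3 5 9)| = 4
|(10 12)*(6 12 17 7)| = 5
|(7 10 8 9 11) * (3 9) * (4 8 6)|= |(3 9 11 7 10 6 4 8)|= 8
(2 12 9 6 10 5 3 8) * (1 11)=(1 11)(2 12 9 6 10 5 3 8)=[0, 11, 12, 8, 4, 3, 10, 7, 2, 6, 5, 1, 9]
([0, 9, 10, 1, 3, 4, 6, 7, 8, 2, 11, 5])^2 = [0, 2, 11, 9, 1, 3, 6, 7, 8, 10, 5, 4]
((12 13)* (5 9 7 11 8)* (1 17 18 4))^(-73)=((1 17 18 4)(5 9 7 11 8)(12 13))^(-73)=(1 4 18 17)(5 7 8 9 11)(12 13)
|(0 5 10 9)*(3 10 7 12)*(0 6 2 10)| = |(0 5 7 12 3)(2 10 9 6)| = 20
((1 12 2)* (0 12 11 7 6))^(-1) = (0 6 7 11 1 2 12)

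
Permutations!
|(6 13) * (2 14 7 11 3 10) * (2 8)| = 14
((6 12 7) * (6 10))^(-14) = ((6 12 7 10))^(-14) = (6 7)(10 12)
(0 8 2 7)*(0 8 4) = (0 4)(2 7 8) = [4, 1, 7, 3, 0, 5, 6, 8, 2]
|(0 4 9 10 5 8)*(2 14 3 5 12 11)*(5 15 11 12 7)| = 35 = |(0 4 9 10 7 5 8)(2 14 3 15 11)|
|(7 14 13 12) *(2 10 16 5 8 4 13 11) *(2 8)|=28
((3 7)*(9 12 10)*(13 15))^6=(15)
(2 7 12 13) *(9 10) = (2 7 12 13)(9 10) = [0, 1, 7, 3, 4, 5, 6, 12, 8, 10, 9, 11, 13, 2]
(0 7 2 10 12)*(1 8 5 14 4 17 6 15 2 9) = (0 7 9 1 8 5 14 4 17 6 15 2 10 12) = [7, 8, 10, 3, 17, 14, 15, 9, 5, 1, 12, 11, 0, 13, 4, 2, 16, 6]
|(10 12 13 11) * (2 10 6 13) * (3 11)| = |(2 10 12)(3 11 6 13)| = 12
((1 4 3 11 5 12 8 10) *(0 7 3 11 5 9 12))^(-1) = ((0 7 3 5)(1 4 11 9 12 8 10))^(-1) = (0 5 3 7)(1 10 8 12 9 11 4)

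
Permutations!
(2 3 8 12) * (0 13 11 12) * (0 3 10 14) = [13, 1, 10, 8, 4, 5, 6, 7, 3, 9, 14, 12, 2, 11, 0] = (0 13 11 12 2 10 14)(3 8)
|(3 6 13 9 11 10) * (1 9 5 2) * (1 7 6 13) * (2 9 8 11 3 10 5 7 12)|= |(1 8 11 5 9 3 13 7 6)(2 12)|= 18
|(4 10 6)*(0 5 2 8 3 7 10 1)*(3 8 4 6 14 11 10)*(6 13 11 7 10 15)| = |(0 5 2 4 1)(3 10 14 7)(6 13 11 15)| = 20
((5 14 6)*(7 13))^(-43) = (5 6 14)(7 13)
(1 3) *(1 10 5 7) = [0, 3, 2, 10, 4, 7, 6, 1, 8, 9, 5] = (1 3 10 5 7)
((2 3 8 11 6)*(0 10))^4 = (2 6 11 8 3)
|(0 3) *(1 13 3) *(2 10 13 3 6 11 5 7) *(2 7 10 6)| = |(0 1 3)(2 6 11 5 10 13)| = 6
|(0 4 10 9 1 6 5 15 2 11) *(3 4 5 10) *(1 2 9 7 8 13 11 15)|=18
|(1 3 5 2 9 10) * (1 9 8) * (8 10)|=7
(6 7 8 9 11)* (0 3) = (0 3)(6 7 8 9 11) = [3, 1, 2, 0, 4, 5, 7, 8, 9, 11, 10, 6]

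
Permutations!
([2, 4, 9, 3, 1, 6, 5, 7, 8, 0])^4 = (0 2 9)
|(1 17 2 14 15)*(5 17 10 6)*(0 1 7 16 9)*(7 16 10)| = 12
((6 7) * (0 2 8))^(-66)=(8)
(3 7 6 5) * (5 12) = [0, 1, 2, 7, 4, 3, 12, 6, 8, 9, 10, 11, 5] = (3 7 6 12 5)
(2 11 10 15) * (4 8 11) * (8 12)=[0, 1, 4, 3, 12, 5, 6, 7, 11, 9, 15, 10, 8, 13, 14, 2]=(2 4 12 8 11 10 15)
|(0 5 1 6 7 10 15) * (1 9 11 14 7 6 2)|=|(0 5 9 11 14 7 10 15)(1 2)|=8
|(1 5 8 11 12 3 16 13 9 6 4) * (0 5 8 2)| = |(0 5 2)(1 8 11 12 3 16 13 9 6 4)| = 30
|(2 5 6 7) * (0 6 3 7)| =|(0 6)(2 5 3 7)| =4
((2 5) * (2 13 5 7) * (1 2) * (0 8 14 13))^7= (0 14 5 8 13)(1 2 7)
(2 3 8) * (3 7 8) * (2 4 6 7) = (4 6 7 8) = [0, 1, 2, 3, 6, 5, 7, 8, 4]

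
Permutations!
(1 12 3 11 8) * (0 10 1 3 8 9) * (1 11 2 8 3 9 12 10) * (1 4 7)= (0 4 7 1 10 11 12 3 2 8 9)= [4, 10, 8, 2, 7, 5, 6, 1, 9, 0, 11, 12, 3]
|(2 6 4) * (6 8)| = |(2 8 6 4)| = 4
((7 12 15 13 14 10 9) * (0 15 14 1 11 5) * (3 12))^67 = (0 15 13 1 11 5)(3 12 14 10 9 7)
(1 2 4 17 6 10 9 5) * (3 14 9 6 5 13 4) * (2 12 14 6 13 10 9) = (1 12 14 2 3 6 9 10 13 4 17 5) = [0, 12, 3, 6, 17, 1, 9, 7, 8, 10, 13, 11, 14, 4, 2, 15, 16, 5]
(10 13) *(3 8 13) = (3 8 13 10) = [0, 1, 2, 8, 4, 5, 6, 7, 13, 9, 3, 11, 12, 10]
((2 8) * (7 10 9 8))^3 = ((2 7 10 9 8))^3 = (2 9 7 8 10)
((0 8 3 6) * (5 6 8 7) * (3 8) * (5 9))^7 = ((0 7 9 5 6))^7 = (0 9 6 7 5)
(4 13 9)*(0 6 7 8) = [6, 1, 2, 3, 13, 5, 7, 8, 0, 4, 10, 11, 12, 9] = (0 6 7 8)(4 13 9)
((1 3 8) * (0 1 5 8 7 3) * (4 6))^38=(8)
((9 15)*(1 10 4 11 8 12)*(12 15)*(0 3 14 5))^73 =(0 3 14 5)(1 10 4 11 8 15 9 12)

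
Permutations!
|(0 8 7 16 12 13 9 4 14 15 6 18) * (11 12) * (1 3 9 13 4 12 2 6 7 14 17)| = 30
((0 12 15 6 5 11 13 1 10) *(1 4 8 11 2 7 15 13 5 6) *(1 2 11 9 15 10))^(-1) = (0 10 7 2 15 9 8 4 13 12)(5 11)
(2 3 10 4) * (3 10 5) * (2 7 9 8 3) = [0, 1, 10, 5, 7, 2, 6, 9, 3, 8, 4] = (2 10 4 7 9 8 3 5)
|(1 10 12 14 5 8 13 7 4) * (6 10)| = |(1 6 10 12 14 5 8 13 7 4)| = 10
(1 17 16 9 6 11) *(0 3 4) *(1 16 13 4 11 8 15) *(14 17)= (0 3 11 16 9 6 8 15 1 14 17 13 4)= [3, 14, 2, 11, 0, 5, 8, 7, 15, 6, 10, 16, 12, 4, 17, 1, 9, 13]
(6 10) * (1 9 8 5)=(1 9 8 5)(6 10)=[0, 9, 2, 3, 4, 1, 10, 7, 5, 8, 6]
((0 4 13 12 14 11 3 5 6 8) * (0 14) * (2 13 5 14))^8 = ((0 4 5 6 8 2 13 12)(3 14 11))^8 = (3 11 14)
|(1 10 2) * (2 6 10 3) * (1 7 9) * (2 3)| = |(1 2 7 9)(6 10)| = 4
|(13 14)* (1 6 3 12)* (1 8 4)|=|(1 6 3 12 8 4)(13 14)|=6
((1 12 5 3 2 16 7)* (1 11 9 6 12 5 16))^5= (1 5 3 2)(6 9 11 7 16 12)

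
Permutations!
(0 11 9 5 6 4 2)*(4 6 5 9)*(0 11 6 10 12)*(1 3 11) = (0 6 10 12)(1 3 11 4 2) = [6, 3, 1, 11, 2, 5, 10, 7, 8, 9, 12, 4, 0]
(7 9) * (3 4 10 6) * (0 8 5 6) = (0 8 5 6 3 4 10)(7 9) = [8, 1, 2, 4, 10, 6, 3, 9, 5, 7, 0]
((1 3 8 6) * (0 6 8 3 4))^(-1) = ((8)(0 6 1 4))^(-1) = (8)(0 4 1 6)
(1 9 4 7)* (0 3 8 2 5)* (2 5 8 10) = [3, 9, 8, 10, 7, 0, 6, 1, 5, 4, 2] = (0 3 10 2 8 5)(1 9 4 7)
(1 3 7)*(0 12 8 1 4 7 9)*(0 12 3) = (0 3 9 12 8 1)(4 7) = [3, 0, 2, 9, 7, 5, 6, 4, 1, 12, 10, 11, 8]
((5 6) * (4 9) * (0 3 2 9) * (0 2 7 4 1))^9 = ((0 3 7 4 2 9 1)(5 6))^9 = (0 7 2 1 3 4 9)(5 6)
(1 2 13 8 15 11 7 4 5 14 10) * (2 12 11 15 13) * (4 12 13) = (15)(1 13 8 4 5 14 10)(7 12 11) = [0, 13, 2, 3, 5, 14, 6, 12, 4, 9, 1, 7, 11, 8, 10, 15]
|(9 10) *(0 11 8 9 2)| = 6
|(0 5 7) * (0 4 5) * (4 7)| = 2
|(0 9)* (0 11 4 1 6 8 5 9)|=7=|(1 6 8 5 9 11 4)|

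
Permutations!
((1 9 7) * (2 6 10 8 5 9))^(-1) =(1 7 9 5 8 10 6 2)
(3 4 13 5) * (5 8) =[0, 1, 2, 4, 13, 3, 6, 7, 5, 9, 10, 11, 12, 8] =(3 4 13 8 5)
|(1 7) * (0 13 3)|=6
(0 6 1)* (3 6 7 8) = (0 7 8 3 6 1) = [7, 0, 2, 6, 4, 5, 1, 8, 3]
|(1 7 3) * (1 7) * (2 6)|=2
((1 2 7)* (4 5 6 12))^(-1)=(1 7 2)(4 12 6 5)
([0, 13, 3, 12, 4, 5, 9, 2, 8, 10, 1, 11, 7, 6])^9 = [0, 10, 3, 12, 4, 5, 13, 2, 8, 6, 9, 11, 7, 1]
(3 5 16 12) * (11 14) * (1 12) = (1 12 3 5 16)(11 14) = [0, 12, 2, 5, 4, 16, 6, 7, 8, 9, 10, 14, 3, 13, 11, 15, 1]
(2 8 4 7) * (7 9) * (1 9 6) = (1 9 7 2 8 4 6) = [0, 9, 8, 3, 6, 5, 1, 2, 4, 7]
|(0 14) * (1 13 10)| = |(0 14)(1 13 10)| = 6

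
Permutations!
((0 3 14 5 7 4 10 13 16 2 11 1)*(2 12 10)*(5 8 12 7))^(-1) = ((0 3 14 8 12 10 13 16 7 4 2 11 1))^(-1) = (0 1 11 2 4 7 16 13 10 12 8 14 3)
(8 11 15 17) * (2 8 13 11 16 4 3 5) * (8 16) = (2 16 4 3 5)(11 15 17 13) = [0, 1, 16, 5, 3, 2, 6, 7, 8, 9, 10, 15, 12, 11, 14, 17, 4, 13]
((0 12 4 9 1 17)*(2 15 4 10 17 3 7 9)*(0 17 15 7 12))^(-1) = ((17)(1 3 12 10 15 4 2 7 9))^(-1) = (17)(1 9 7 2 4 15 10 12 3)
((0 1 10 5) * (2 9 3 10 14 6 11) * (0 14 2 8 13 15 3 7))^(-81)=((0 1 2 9 7)(3 10 5 14 6 11 8 13 15))^(-81)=(15)(0 7 9 2 1)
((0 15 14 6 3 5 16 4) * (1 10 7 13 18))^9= ((0 15 14 6 3 5 16 4)(1 10 7 13 18))^9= (0 15 14 6 3 5 16 4)(1 18 13 7 10)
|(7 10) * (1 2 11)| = 6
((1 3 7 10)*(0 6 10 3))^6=((0 6 10 1)(3 7))^6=(0 10)(1 6)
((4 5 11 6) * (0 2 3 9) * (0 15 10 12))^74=(0 15 2 10 3 12 9)(4 11)(5 6)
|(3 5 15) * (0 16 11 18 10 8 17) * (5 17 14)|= |(0 16 11 18 10 8 14 5 15 3 17)|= 11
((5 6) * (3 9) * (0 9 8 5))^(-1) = ((0 9 3 8 5 6))^(-1) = (0 6 5 8 3 9)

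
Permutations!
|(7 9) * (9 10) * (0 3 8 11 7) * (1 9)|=|(0 3 8 11 7 10 1 9)|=8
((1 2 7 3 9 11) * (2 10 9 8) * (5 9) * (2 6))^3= ((1 10 5 9 11)(2 7 3 8 6))^3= (1 9 10 11 5)(2 8 7 6 3)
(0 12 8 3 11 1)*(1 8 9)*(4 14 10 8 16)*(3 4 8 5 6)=(0 12 9 1)(3 11 16 8 4 14 10 5 6)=[12, 0, 2, 11, 14, 6, 3, 7, 4, 1, 5, 16, 9, 13, 10, 15, 8]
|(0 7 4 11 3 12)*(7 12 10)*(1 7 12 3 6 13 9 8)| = 8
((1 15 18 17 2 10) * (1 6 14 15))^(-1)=(2 17 18 15 14 6 10)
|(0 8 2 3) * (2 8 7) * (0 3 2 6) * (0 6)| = 2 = |(8)(0 7)|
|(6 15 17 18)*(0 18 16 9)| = 7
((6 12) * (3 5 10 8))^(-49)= (3 8 10 5)(6 12)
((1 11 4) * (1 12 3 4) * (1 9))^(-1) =((1 11 9)(3 4 12))^(-1) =(1 9 11)(3 12 4)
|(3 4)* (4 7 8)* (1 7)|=|(1 7 8 4 3)|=5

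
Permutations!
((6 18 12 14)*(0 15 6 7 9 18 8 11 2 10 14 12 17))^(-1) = ((0 15 6 8 11 2 10 14 7 9 18 17))^(-1) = (0 17 18 9 7 14 10 2 11 8 6 15)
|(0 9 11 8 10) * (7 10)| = 6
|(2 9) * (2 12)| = 3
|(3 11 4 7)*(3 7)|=3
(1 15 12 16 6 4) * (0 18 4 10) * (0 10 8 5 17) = (0 18 4 1 15 12 16 6 8 5 17) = [18, 15, 2, 3, 1, 17, 8, 7, 5, 9, 10, 11, 16, 13, 14, 12, 6, 0, 4]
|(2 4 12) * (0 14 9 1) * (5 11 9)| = 6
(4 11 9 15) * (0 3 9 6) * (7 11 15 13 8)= (0 3 9 13 8 7 11 6)(4 15)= [3, 1, 2, 9, 15, 5, 0, 11, 7, 13, 10, 6, 12, 8, 14, 4]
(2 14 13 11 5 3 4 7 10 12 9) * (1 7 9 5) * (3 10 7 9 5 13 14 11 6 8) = (14)(1 9 2 11)(3 4 5 10 12 13 6 8) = [0, 9, 11, 4, 5, 10, 8, 7, 3, 2, 12, 1, 13, 6, 14]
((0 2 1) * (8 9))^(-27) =(8 9)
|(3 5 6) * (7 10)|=|(3 5 6)(7 10)|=6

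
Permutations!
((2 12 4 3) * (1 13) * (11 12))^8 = (13)(2 4 11 3 12)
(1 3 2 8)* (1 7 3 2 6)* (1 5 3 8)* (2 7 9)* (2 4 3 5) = (1 7 8 9 4 3 6 2) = [0, 7, 1, 6, 3, 5, 2, 8, 9, 4]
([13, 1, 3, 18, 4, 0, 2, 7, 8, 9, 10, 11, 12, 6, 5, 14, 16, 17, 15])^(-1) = [5, 1, 6, 2, 4, 14, 13, 7, 8, 9, 10, 11, 12, 0, 15, 18, 16, 17, 3]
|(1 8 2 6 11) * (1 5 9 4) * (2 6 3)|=14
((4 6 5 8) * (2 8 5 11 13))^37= ((2 8 4 6 11 13))^37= (2 8 4 6 11 13)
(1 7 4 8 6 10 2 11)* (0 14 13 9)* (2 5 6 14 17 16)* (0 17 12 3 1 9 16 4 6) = [12, 7, 11, 1, 8, 0, 10, 6, 14, 17, 5, 9, 3, 16, 13, 15, 2, 4] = (0 12 3 1 7 6 10 5)(2 11 9 17 4 8 14 13 16)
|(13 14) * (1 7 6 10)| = 4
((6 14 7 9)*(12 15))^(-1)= (6 9 7 14)(12 15)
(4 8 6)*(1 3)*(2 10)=(1 3)(2 10)(4 8 6)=[0, 3, 10, 1, 8, 5, 4, 7, 6, 9, 2]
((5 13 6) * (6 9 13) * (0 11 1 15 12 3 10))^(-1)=(0 10 3 12 15 1 11)(5 6)(9 13)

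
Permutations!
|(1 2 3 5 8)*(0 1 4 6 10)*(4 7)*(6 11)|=11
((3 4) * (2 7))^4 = ((2 7)(3 4))^4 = (7)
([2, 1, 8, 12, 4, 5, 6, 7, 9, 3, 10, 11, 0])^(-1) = (0 12 3 9 8 2)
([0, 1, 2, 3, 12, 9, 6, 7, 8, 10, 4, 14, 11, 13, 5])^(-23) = (4 9 14 12 10 5 11)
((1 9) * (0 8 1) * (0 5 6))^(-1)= (0 6 5 9 1 8)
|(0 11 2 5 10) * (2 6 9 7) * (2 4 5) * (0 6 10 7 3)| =|(0 11 10 6 9 3)(4 5 7)| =6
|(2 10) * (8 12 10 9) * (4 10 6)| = 7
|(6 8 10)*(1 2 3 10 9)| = 7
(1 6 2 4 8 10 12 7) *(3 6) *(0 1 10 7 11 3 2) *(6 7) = (0 1 2 4 8 6)(3 7 10 12 11) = [1, 2, 4, 7, 8, 5, 0, 10, 6, 9, 12, 3, 11]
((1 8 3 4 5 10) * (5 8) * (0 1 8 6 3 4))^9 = ((0 1 5 10 8 4 6 3))^9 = (0 1 5 10 8 4 6 3)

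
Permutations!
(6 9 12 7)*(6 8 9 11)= [0, 1, 2, 3, 4, 5, 11, 8, 9, 12, 10, 6, 7]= (6 11)(7 8 9 12)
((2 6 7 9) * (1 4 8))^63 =(2 9 7 6)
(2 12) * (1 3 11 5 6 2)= [0, 3, 12, 11, 4, 6, 2, 7, 8, 9, 10, 5, 1]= (1 3 11 5 6 2 12)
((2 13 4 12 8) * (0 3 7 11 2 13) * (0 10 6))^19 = (0 10 11 3 6 2 7)(4 13 8 12)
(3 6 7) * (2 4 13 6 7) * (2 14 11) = (2 4 13 6 14 11)(3 7) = [0, 1, 4, 7, 13, 5, 14, 3, 8, 9, 10, 2, 12, 6, 11]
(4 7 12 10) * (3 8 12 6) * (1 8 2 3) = [0, 8, 3, 2, 7, 5, 1, 6, 12, 9, 4, 11, 10] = (1 8 12 10 4 7 6)(2 3)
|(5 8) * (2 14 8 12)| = 5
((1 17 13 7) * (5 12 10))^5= ((1 17 13 7)(5 12 10))^5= (1 17 13 7)(5 10 12)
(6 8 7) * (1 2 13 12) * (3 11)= (1 2 13 12)(3 11)(6 8 7)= [0, 2, 13, 11, 4, 5, 8, 6, 7, 9, 10, 3, 1, 12]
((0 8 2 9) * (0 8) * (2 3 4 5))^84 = ((2 9 8 3 4 5))^84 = (9)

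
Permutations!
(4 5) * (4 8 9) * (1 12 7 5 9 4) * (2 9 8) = (1 12 7 5 2 9)(4 8) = [0, 12, 9, 3, 8, 2, 6, 5, 4, 1, 10, 11, 7]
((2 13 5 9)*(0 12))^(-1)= ((0 12)(2 13 5 9))^(-1)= (0 12)(2 9 5 13)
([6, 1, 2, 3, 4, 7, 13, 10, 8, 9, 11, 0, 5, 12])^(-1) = [11, 1, 2, 3, 4, 12, 0, 5, 8, 9, 7, 10, 13, 6]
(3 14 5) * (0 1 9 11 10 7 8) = [1, 9, 2, 14, 4, 3, 6, 8, 0, 11, 7, 10, 12, 13, 5] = (0 1 9 11 10 7 8)(3 14 5)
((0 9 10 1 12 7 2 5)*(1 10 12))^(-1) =(0 5 2 7 12 9)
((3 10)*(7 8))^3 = (3 10)(7 8)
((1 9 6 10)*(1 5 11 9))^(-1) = ((5 11 9 6 10))^(-1) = (5 10 6 9 11)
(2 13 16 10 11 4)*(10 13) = (2 10 11 4)(13 16) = [0, 1, 10, 3, 2, 5, 6, 7, 8, 9, 11, 4, 12, 16, 14, 15, 13]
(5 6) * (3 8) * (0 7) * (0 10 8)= [7, 1, 2, 0, 4, 6, 5, 10, 3, 9, 8]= (0 7 10 8 3)(5 6)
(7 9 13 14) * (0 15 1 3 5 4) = [15, 3, 2, 5, 0, 4, 6, 9, 8, 13, 10, 11, 12, 14, 7, 1] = (0 15 1 3 5 4)(7 9 13 14)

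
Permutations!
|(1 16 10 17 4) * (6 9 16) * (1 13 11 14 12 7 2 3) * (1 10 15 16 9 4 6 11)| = 12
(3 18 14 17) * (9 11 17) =(3 18 14 9 11 17) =[0, 1, 2, 18, 4, 5, 6, 7, 8, 11, 10, 17, 12, 13, 9, 15, 16, 3, 14]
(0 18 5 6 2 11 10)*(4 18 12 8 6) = [12, 1, 11, 3, 18, 4, 2, 7, 6, 9, 0, 10, 8, 13, 14, 15, 16, 17, 5] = (0 12 8 6 2 11 10)(4 18 5)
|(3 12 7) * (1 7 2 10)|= |(1 7 3 12 2 10)|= 6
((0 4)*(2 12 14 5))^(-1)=((0 4)(2 12 14 5))^(-1)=(0 4)(2 5 14 12)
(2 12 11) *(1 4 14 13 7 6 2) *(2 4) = (1 2 12 11)(4 14 13 7 6) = [0, 2, 12, 3, 14, 5, 4, 6, 8, 9, 10, 1, 11, 7, 13]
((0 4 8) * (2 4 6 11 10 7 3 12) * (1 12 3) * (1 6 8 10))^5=(0 8)(1 7 2 11 10 12 6 4)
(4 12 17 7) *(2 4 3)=(2 4 12 17 7 3)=[0, 1, 4, 2, 12, 5, 6, 3, 8, 9, 10, 11, 17, 13, 14, 15, 16, 7]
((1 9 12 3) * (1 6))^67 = (1 12 6 9 3)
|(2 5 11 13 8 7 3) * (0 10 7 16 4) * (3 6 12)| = 13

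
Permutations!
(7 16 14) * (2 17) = (2 17)(7 16 14) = [0, 1, 17, 3, 4, 5, 6, 16, 8, 9, 10, 11, 12, 13, 7, 15, 14, 2]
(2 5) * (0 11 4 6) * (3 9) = (0 11 4 6)(2 5)(3 9) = [11, 1, 5, 9, 6, 2, 0, 7, 8, 3, 10, 4]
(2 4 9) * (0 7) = (0 7)(2 4 9) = [7, 1, 4, 3, 9, 5, 6, 0, 8, 2]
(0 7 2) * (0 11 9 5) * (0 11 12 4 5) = (0 7 2 12 4 5 11 9) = [7, 1, 12, 3, 5, 11, 6, 2, 8, 0, 10, 9, 4]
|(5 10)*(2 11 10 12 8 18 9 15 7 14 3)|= 12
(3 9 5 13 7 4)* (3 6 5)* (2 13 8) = (2 13 7 4 6 5 8)(3 9) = [0, 1, 13, 9, 6, 8, 5, 4, 2, 3, 10, 11, 12, 7]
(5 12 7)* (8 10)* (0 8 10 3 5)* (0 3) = (0 8)(3 5 12 7) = [8, 1, 2, 5, 4, 12, 6, 3, 0, 9, 10, 11, 7]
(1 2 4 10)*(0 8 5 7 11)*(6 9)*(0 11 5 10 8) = [0, 2, 4, 3, 8, 7, 9, 5, 10, 6, 1, 11] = (11)(1 2 4 8 10)(5 7)(6 9)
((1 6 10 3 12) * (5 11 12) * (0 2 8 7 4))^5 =(1 11 3 6 12 5 10)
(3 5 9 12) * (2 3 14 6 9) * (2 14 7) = (2 3 5 14 6 9 12 7) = [0, 1, 3, 5, 4, 14, 9, 2, 8, 12, 10, 11, 7, 13, 6]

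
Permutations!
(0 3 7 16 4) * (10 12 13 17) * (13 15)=(0 3 7 16 4)(10 12 15 13 17)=[3, 1, 2, 7, 0, 5, 6, 16, 8, 9, 12, 11, 15, 17, 14, 13, 4, 10]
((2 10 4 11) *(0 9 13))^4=((0 9 13)(2 10 4 11))^4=(0 9 13)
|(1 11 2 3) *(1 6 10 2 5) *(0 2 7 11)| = 9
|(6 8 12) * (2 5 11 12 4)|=|(2 5 11 12 6 8 4)|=7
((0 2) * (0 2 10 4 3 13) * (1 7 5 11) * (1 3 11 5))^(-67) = (0 13 3 11 4 10)(1 7)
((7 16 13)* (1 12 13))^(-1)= (1 16 7 13 12)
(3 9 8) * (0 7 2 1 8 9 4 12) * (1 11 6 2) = [7, 8, 11, 4, 12, 5, 2, 1, 3, 9, 10, 6, 0] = (0 7 1 8 3 4 12)(2 11 6)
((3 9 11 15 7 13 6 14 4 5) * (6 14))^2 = (3 11 7 14 5 9 15 13 4)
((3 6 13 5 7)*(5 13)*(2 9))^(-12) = ((13)(2 9)(3 6 5 7))^(-12) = (13)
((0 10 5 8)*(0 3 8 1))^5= ((0 10 5 1)(3 8))^5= (0 10 5 1)(3 8)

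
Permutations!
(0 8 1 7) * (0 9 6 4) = (0 8 1 7 9 6 4) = [8, 7, 2, 3, 0, 5, 4, 9, 1, 6]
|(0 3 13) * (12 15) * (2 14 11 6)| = |(0 3 13)(2 14 11 6)(12 15)| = 12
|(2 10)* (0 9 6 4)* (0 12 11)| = 6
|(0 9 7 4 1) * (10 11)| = |(0 9 7 4 1)(10 11)| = 10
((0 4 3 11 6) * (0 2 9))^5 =(0 2 11 4 9 6 3) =((0 4 3 11 6 2 9))^5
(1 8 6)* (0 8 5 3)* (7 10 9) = (0 8 6 1 5 3)(7 10 9) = [8, 5, 2, 0, 4, 3, 1, 10, 6, 7, 9]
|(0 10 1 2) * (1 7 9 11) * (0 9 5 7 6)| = 12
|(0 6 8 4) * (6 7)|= 5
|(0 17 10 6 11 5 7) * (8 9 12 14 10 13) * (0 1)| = 13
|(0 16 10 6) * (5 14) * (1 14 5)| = 4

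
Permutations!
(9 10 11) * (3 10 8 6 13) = (3 10 11 9 8 6 13) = [0, 1, 2, 10, 4, 5, 13, 7, 6, 8, 11, 9, 12, 3]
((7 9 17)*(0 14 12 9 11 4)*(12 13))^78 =((0 14 13 12 9 17 7 11 4))^78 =(0 7 12)(4 17 13)(9 14 11)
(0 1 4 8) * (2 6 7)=(0 1 4 8)(2 6 7)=[1, 4, 6, 3, 8, 5, 7, 2, 0]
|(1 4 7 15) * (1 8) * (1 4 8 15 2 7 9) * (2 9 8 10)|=|(15)(1 10 2 7 9)(4 8)|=10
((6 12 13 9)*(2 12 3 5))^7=(13)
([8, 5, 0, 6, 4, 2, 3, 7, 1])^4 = (0 2 5 1 8)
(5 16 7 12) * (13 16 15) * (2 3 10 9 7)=(2 3 10 9 7 12 5 15 13 16)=[0, 1, 3, 10, 4, 15, 6, 12, 8, 7, 9, 11, 5, 16, 14, 13, 2]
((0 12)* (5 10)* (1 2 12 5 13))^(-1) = (0 12 2 1 13 10 5)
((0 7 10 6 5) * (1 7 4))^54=(0 6 7 4 5 10 1)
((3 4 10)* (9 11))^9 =(9 11)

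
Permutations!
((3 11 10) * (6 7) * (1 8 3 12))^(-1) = (1 12 10 11 3 8)(6 7)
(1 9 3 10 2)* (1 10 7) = [0, 9, 10, 7, 4, 5, 6, 1, 8, 3, 2] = (1 9 3 7)(2 10)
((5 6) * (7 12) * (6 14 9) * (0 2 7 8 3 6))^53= ((0 2 7 12 8 3 6 5 14 9))^53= (0 12 6 9 7 3 14 2 8 5)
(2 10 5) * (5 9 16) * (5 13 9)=(2 10 5)(9 16 13)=[0, 1, 10, 3, 4, 2, 6, 7, 8, 16, 5, 11, 12, 9, 14, 15, 13]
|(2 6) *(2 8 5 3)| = |(2 6 8 5 3)| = 5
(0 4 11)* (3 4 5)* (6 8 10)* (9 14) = (0 5 3 4 11)(6 8 10)(9 14) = [5, 1, 2, 4, 11, 3, 8, 7, 10, 14, 6, 0, 12, 13, 9]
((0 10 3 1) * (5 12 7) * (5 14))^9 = (0 10 3 1)(5 12 7 14)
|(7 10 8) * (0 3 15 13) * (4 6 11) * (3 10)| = |(0 10 8 7 3 15 13)(4 6 11)| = 21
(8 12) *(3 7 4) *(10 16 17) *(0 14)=(0 14)(3 7 4)(8 12)(10 16 17)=[14, 1, 2, 7, 3, 5, 6, 4, 12, 9, 16, 11, 8, 13, 0, 15, 17, 10]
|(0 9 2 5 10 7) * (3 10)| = 7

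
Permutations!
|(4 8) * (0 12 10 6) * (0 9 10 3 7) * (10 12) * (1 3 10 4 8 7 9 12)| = 3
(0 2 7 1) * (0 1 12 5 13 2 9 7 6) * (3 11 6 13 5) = (0 9 7 12 3 11 6)(2 13) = [9, 1, 13, 11, 4, 5, 0, 12, 8, 7, 10, 6, 3, 2]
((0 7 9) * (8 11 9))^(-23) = (0 8 9 7 11)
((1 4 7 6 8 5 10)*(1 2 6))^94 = ((1 4 7)(2 6 8 5 10))^94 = (1 4 7)(2 10 5 8 6)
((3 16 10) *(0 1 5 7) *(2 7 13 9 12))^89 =(0 1 5 13 9 12 2 7)(3 10 16)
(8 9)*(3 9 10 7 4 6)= (3 9 8 10 7 4 6)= [0, 1, 2, 9, 6, 5, 3, 4, 10, 8, 7]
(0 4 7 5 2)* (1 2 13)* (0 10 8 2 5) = (0 4 7)(1 5 13)(2 10 8) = [4, 5, 10, 3, 7, 13, 6, 0, 2, 9, 8, 11, 12, 1]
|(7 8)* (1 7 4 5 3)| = 6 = |(1 7 8 4 5 3)|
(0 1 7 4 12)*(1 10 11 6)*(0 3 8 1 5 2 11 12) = (0 10 12 3 8 1 7 4)(2 11 6 5) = [10, 7, 11, 8, 0, 2, 5, 4, 1, 9, 12, 6, 3]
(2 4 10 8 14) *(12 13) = (2 4 10 8 14)(12 13) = [0, 1, 4, 3, 10, 5, 6, 7, 14, 9, 8, 11, 13, 12, 2]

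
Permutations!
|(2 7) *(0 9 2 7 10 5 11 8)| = |(0 9 2 10 5 11 8)| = 7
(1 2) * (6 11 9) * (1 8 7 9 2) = [0, 1, 8, 3, 4, 5, 11, 9, 7, 6, 10, 2] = (2 8 7 9 6 11)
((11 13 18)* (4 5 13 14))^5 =(4 14 11 18 13 5)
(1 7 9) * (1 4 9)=(1 7)(4 9)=[0, 7, 2, 3, 9, 5, 6, 1, 8, 4]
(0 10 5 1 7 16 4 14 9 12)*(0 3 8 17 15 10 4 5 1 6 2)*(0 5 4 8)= (0 8 17 15 10 1 7 16 4 14 9 12 3)(2 5 6)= [8, 7, 5, 0, 14, 6, 2, 16, 17, 12, 1, 11, 3, 13, 9, 10, 4, 15]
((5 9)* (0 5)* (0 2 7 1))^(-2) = ((0 5 9 2 7 1))^(-2) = (0 7 9)(1 2 5)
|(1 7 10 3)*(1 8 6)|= |(1 7 10 3 8 6)|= 6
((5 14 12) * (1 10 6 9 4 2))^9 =((1 10 6 9 4 2)(5 14 12))^9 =(14)(1 9)(2 6)(4 10)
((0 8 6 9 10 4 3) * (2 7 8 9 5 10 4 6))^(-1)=((0 9 4 3)(2 7 8)(5 10 6))^(-1)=(0 3 4 9)(2 8 7)(5 6 10)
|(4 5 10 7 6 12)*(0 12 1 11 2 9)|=11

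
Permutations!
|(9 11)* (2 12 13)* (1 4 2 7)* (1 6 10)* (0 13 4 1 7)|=6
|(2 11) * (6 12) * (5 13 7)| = 6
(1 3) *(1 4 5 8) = (1 3 4 5 8) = [0, 3, 2, 4, 5, 8, 6, 7, 1]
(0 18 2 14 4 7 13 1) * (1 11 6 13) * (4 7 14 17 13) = (0 18 2 17 13 11 6 4 14 7 1) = [18, 0, 17, 3, 14, 5, 4, 1, 8, 9, 10, 6, 12, 11, 7, 15, 16, 13, 2]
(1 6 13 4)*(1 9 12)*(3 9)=(1 6 13 4 3 9 12)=[0, 6, 2, 9, 3, 5, 13, 7, 8, 12, 10, 11, 1, 4]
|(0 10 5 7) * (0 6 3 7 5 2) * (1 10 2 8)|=|(0 2)(1 10 8)(3 7 6)|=6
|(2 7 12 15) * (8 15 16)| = 6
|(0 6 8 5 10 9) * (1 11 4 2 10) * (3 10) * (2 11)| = |(0 6 8 5 1 2 3 10 9)(4 11)| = 18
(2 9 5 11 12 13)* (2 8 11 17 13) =[0, 1, 9, 3, 4, 17, 6, 7, 11, 5, 10, 12, 2, 8, 14, 15, 16, 13] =(2 9 5 17 13 8 11 12)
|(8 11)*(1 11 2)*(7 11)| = 5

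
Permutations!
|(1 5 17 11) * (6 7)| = 4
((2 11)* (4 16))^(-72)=((2 11)(4 16))^(-72)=(16)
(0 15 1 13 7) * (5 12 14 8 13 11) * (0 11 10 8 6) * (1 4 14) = (0 15 4 14 6)(1 10 8 13 7 11 5 12) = [15, 10, 2, 3, 14, 12, 0, 11, 13, 9, 8, 5, 1, 7, 6, 4]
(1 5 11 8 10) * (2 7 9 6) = (1 5 11 8 10)(2 7 9 6) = [0, 5, 7, 3, 4, 11, 2, 9, 10, 6, 1, 8]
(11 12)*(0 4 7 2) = (0 4 7 2)(11 12) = [4, 1, 0, 3, 7, 5, 6, 2, 8, 9, 10, 12, 11]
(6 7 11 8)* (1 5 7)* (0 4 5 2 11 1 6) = (0 4 5 7 1 2 11 8) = [4, 2, 11, 3, 5, 7, 6, 1, 0, 9, 10, 8]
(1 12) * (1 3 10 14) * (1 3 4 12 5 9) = (1 5 9)(3 10 14)(4 12) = [0, 5, 2, 10, 12, 9, 6, 7, 8, 1, 14, 11, 4, 13, 3]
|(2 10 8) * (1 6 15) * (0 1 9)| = |(0 1 6 15 9)(2 10 8)| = 15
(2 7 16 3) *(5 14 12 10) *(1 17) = (1 17)(2 7 16 3)(5 14 12 10) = [0, 17, 7, 2, 4, 14, 6, 16, 8, 9, 5, 11, 10, 13, 12, 15, 3, 1]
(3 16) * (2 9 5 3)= (2 9 5 3 16)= [0, 1, 9, 16, 4, 3, 6, 7, 8, 5, 10, 11, 12, 13, 14, 15, 2]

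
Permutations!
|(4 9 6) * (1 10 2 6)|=6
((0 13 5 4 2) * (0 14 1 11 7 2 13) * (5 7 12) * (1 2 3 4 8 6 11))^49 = (2 14)(3 4 13 7)(5 12 11 6 8) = ((2 14)(3 4 13 7)(5 8 6 11 12))^49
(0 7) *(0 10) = (0 7 10) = [7, 1, 2, 3, 4, 5, 6, 10, 8, 9, 0]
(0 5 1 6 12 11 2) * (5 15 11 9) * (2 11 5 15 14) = [14, 6, 0, 3, 4, 1, 12, 7, 8, 15, 10, 11, 9, 13, 2, 5] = (0 14 2)(1 6 12 9 15 5)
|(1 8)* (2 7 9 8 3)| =6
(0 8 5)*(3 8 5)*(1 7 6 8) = (0 5)(1 7 6 8 3) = [5, 7, 2, 1, 4, 0, 8, 6, 3]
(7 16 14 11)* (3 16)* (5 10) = (3 16 14 11 7)(5 10) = [0, 1, 2, 16, 4, 10, 6, 3, 8, 9, 5, 7, 12, 13, 11, 15, 14]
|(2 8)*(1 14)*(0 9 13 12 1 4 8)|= 9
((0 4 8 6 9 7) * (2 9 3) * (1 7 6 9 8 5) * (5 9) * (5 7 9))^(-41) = (0 7 8 2 3 6 9 1 5 4)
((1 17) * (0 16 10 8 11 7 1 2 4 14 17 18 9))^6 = (0 1 8)(2 14)(4 17)(7 10 9)(11 16 18)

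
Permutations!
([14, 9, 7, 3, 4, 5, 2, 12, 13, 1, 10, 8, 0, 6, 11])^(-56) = (0 7 6 8 14 12 2 13 11)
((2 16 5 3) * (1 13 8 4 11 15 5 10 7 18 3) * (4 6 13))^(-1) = ((1 4 11 15 5)(2 16 10 7 18 3)(6 13 8))^(-1) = (1 5 15 11 4)(2 3 18 7 10 16)(6 8 13)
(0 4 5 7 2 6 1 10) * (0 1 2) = (0 4 5 7)(1 10)(2 6) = [4, 10, 6, 3, 5, 7, 2, 0, 8, 9, 1]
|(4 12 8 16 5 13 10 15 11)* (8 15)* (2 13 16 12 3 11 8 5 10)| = 6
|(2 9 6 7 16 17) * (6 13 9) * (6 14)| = 6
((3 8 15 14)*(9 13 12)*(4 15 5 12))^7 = (3 15 13 12 8 14 4 9 5)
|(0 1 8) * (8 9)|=|(0 1 9 8)|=4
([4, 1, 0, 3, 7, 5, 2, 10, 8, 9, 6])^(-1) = [2, 1, 6, 3, 0, 5, 10, 4, 8, 9, 7]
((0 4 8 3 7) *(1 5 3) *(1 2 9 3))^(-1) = (0 7 3 9 2 8 4)(1 5)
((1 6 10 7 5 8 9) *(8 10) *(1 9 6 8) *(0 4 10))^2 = (0 10 5 4 7)(1 6 8)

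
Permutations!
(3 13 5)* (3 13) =(5 13) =[0, 1, 2, 3, 4, 13, 6, 7, 8, 9, 10, 11, 12, 5]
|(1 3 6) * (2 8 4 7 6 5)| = |(1 3 5 2 8 4 7 6)| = 8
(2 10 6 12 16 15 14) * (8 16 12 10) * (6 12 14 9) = (2 8 16 15 9 6 10 12 14) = [0, 1, 8, 3, 4, 5, 10, 7, 16, 6, 12, 11, 14, 13, 2, 9, 15]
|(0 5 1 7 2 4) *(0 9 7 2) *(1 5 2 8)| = |(0 2 4 9 7)(1 8)| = 10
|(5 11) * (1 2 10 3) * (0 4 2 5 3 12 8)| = |(0 4 2 10 12 8)(1 5 11 3)| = 12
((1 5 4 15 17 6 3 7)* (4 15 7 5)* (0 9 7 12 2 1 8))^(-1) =((0 9 7 8)(1 4 12 2)(3 5 15 17 6))^(-1) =(0 8 7 9)(1 2 12 4)(3 6 17 15 5)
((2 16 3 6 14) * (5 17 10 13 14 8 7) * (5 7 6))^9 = ((2 16 3 5 17 10 13 14)(6 8))^9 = (2 16 3 5 17 10 13 14)(6 8)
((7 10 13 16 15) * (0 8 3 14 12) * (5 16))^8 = (0 14 8 12 3)(5 15 10)(7 13 16)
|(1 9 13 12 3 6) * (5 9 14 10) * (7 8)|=18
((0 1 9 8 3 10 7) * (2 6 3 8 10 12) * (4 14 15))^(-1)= ((0 1 9 10 7)(2 6 3 12)(4 14 15))^(-1)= (0 7 10 9 1)(2 12 3 6)(4 15 14)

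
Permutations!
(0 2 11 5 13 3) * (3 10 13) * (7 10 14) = (0 2 11 5 3)(7 10 13 14) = [2, 1, 11, 0, 4, 3, 6, 10, 8, 9, 13, 5, 12, 14, 7]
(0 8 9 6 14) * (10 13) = (0 8 9 6 14)(10 13) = [8, 1, 2, 3, 4, 5, 14, 7, 9, 6, 13, 11, 12, 10, 0]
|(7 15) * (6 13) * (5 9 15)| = |(5 9 15 7)(6 13)| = 4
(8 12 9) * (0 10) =(0 10)(8 12 9) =[10, 1, 2, 3, 4, 5, 6, 7, 12, 8, 0, 11, 9]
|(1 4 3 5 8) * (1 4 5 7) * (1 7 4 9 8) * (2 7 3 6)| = |(1 5)(2 7 3 4 6)(8 9)| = 10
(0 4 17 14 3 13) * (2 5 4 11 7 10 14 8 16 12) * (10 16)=[11, 1, 5, 13, 17, 4, 6, 16, 10, 9, 14, 7, 2, 0, 3, 15, 12, 8]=(0 11 7 16 12 2 5 4 17 8 10 14 3 13)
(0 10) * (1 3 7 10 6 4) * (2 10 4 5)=(0 6 5 2 10)(1 3 7 4)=[6, 3, 10, 7, 1, 2, 5, 4, 8, 9, 0]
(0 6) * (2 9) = (0 6)(2 9) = [6, 1, 9, 3, 4, 5, 0, 7, 8, 2]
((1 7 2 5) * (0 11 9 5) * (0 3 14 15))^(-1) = (0 15 14 3 2 7 1 5 9 11)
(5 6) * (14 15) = [0, 1, 2, 3, 4, 6, 5, 7, 8, 9, 10, 11, 12, 13, 15, 14] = (5 6)(14 15)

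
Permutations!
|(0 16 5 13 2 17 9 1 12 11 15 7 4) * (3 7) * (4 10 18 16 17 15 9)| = |(0 17 4)(1 12 11 9)(2 15 3 7 10 18 16 5 13)| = 36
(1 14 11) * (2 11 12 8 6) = [0, 14, 11, 3, 4, 5, 2, 7, 6, 9, 10, 1, 8, 13, 12] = (1 14 12 8 6 2 11)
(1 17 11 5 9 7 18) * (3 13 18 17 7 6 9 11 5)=(1 7 17 5 11 3 13 18)(6 9)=[0, 7, 2, 13, 4, 11, 9, 17, 8, 6, 10, 3, 12, 18, 14, 15, 16, 5, 1]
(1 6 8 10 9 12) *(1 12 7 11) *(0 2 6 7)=(12)(0 2 6 8 10 9)(1 7 11)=[2, 7, 6, 3, 4, 5, 8, 11, 10, 0, 9, 1, 12]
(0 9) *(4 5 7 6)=(0 9)(4 5 7 6)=[9, 1, 2, 3, 5, 7, 4, 6, 8, 0]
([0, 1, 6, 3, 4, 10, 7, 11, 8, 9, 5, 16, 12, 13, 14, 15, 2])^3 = (2 11 6 16 7)(5 10)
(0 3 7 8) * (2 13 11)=(0 3 7 8)(2 13 11)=[3, 1, 13, 7, 4, 5, 6, 8, 0, 9, 10, 2, 12, 11]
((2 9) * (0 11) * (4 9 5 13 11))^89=(0 13 2 4 11 5 9)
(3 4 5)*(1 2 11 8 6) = (1 2 11 8 6)(3 4 5) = [0, 2, 11, 4, 5, 3, 1, 7, 6, 9, 10, 8]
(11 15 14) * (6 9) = [0, 1, 2, 3, 4, 5, 9, 7, 8, 6, 10, 15, 12, 13, 11, 14] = (6 9)(11 15 14)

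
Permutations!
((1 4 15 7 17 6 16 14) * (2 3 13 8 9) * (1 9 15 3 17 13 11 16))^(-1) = ((1 4 3 11 16 14 9 2 17 6)(7 13 8 15))^(-1) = (1 6 17 2 9 14 16 11 3 4)(7 15 8 13)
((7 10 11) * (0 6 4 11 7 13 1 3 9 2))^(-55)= ((0 6 4 11 13 1 3 9 2)(7 10))^(-55)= (0 2 9 3 1 13 11 4 6)(7 10)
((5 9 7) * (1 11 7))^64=((1 11 7 5 9))^64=(1 9 5 7 11)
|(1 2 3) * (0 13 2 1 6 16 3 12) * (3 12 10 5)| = 9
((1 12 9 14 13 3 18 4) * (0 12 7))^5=(0 3)(1 14)(4 9)(7 13)(12 18)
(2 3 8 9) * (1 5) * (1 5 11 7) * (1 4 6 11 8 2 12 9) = (1 8)(2 3)(4 6 11 7)(9 12) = [0, 8, 3, 2, 6, 5, 11, 4, 1, 12, 10, 7, 9]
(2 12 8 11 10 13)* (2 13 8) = (13)(2 12)(8 11 10) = [0, 1, 12, 3, 4, 5, 6, 7, 11, 9, 8, 10, 2, 13]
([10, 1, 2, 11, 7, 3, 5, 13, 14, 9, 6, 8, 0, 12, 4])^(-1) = (0 12 13 7 4 14 8 11 3 5 6 10)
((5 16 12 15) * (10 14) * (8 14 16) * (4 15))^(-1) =((4 15 5 8 14 10 16 12))^(-1) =(4 12 16 10 14 8 5 15)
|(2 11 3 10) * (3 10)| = 3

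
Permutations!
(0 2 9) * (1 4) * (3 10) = (0 2 9)(1 4)(3 10) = [2, 4, 9, 10, 1, 5, 6, 7, 8, 0, 3]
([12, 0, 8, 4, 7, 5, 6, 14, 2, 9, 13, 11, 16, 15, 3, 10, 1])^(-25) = (0 1 16 12)(2 8)(3 14 7 4)(10 15 13)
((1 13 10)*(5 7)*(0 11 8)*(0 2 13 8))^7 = ((0 11)(1 8 2 13 10)(5 7))^7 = (0 11)(1 2 10 8 13)(5 7)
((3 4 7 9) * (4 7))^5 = ((3 7 9))^5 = (3 9 7)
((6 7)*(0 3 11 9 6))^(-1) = (0 7 6 9 11 3)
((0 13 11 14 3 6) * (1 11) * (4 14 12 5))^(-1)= (0 6 3 14 4 5 12 11 1 13)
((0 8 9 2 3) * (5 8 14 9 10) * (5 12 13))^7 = ((0 14 9 2 3)(5 8 10 12 13))^7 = (0 9 3 14 2)(5 10 13 8 12)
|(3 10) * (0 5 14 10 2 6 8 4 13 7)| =|(0 5 14 10 3 2 6 8 4 13 7)| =11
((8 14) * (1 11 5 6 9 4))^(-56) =((1 11 5 6 9 4)(8 14))^(-56) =(14)(1 9 5)(4 6 11)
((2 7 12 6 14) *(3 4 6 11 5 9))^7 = (2 4 5 7 6 9 12 14 3 11)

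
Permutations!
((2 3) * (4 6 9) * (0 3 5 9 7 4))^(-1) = ((0 3 2 5 9)(4 6 7))^(-1) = (0 9 5 2 3)(4 7 6)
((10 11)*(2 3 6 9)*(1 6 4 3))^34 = (11)(1 9)(2 6) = ((1 6 9 2)(3 4)(10 11))^34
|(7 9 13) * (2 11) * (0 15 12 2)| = |(0 15 12 2 11)(7 9 13)| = 15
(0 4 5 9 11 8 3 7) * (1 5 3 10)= (0 4 3 7)(1 5 9 11 8 10)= [4, 5, 2, 7, 3, 9, 6, 0, 10, 11, 1, 8]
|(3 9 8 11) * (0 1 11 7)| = 7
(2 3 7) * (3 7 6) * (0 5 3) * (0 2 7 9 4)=[5, 1, 9, 6, 0, 3, 2, 7, 8, 4]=(0 5 3 6 2 9 4)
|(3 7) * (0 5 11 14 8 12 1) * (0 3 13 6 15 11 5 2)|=|(0 2)(1 3 7 13 6 15 11 14 8 12)|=10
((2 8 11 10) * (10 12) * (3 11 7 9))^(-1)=((2 8 7 9 3 11 12 10))^(-1)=(2 10 12 11 3 9 7 8)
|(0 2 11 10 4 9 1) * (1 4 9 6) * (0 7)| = 9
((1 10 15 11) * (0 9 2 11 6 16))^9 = ((0 9 2 11 1 10 15 6 16))^9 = (16)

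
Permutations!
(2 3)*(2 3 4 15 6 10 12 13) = [0, 1, 4, 3, 15, 5, 10, 7, 8, 9, 12, 11, 13, 2, 14, 6] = (2 4 15 6 10 12 13)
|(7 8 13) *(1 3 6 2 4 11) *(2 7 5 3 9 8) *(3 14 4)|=8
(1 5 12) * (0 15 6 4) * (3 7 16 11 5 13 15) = (0 3 7 16 11 5 12 1 13 15 6 4) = [3, 13, 2, 7, 0, 12, 4, 16, 8, 9, 10, 5, 1, 15, 14, 6, 11]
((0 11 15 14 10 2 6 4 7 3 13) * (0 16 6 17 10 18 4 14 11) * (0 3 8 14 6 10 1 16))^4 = ((0 3 13)(1 16 10 2 17)(4 7 8 14 18)(11 15))^4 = (0 3 13)(1 17 2 10 16)(4 18 14 8 7)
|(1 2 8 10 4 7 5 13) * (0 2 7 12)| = 12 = |(0 2 8 10 4 12)(1 7 5 13)|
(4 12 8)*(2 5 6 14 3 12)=(2 5 6 14 3 12 8 4)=[0, 1, 5, 12, 2, 6, 14, 7, 4, 9, 10, 11, 8, 13, 3]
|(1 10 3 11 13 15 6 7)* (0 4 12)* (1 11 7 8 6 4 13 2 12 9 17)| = 26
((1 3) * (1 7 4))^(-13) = (1 4 7 3)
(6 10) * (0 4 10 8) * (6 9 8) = (0 4 10 9 8) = [4, 1, 2, 3, 10, 5, 6, 7, 0, 8, 9]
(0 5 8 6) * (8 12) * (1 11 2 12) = [5, 11, 12, 3, 4, 1, 0, 7, 6, 9, 10, 2, 8] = (0 5 1 11 2 12 8 6)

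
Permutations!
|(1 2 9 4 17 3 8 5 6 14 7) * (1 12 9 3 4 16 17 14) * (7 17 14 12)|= 6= |(1 2 3 8 5 6)(4 12 9 16 14 17)|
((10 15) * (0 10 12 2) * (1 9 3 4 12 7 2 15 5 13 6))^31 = (0 1 15 5 3 2 6 12 10 9 7 13 4)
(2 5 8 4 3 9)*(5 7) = (2 7 5 8 4 3 9) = [0, 1, 7, 9, 3, 8, 6, 5, 4, 2]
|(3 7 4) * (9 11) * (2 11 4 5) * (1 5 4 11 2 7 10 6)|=14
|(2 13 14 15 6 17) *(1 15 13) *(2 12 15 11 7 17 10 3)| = 10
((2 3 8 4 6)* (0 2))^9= (0 8)(2 4)(3 6)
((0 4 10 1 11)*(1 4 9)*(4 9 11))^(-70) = (11)(1 10)(4 9)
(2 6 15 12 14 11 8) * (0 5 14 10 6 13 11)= (0 5 14)(2 13 11 8)(6 15 12 10)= [5, 1, 13, 3, 4, 14, 15, 7, 2, 9, 6, 8, 10, 11, 0, 12]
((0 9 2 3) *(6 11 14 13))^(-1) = (0 3 2 9)(6 13 14 11)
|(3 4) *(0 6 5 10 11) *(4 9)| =15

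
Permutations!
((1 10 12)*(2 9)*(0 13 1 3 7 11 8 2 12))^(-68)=(13)(2 12 7 8 9 3 11)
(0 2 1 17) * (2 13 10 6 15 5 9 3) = (0 13 10 6 15 5 9 3 2 1 17) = [13, 17, 1, 2, 4, 9, 15, 7, 8, 3, 6, 11, 12, 10, 14, 5, 16, 0]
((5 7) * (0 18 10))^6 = (18)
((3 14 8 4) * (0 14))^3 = ((0 14 8 4 3))^3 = (0 4 14 3 8)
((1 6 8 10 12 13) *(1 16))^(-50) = (1 16 13 12 10 8 6)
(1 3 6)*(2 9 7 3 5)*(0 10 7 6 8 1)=(0 10 7 3 8 1 5 2 9 6)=[10, 5, 9, 8, 4, 2, 0, 3, 1, 6, 7]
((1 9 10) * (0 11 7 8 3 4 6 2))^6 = (0 6 3 7)(2 4 8 11)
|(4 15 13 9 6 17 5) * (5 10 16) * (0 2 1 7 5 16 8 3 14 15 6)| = |(0 2 1 7 5 4 6 17 10 8 3 14 15 13 9)| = 15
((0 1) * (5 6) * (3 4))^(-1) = (0 1)(3 4)(5 6)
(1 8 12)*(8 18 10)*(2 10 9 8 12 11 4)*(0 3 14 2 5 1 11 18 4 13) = (0 3 14 2 10 12 11 13)(1 4 5)(8 18 9) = [3, 4, 10, 14, 5, 1, 6, 7, 18, 8, 12, 13, 11, 0, 2, 15, 16, 17, 9]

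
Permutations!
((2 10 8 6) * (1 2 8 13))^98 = (1 10)(2 13) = ((1 2 10 13)(6 8))^98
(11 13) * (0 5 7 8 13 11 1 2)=(0 5 7 8 13 1 2)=[5, 2, 0, 3, 4, 7, 6, 8, 13, 9, 10, 11, 12, 1]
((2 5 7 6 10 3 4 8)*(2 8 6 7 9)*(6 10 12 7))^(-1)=(2 9 5)(3 10 4)(6 7 12)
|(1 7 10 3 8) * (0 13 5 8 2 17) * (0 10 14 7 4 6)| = 28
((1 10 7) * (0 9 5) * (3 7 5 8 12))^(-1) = ((0 9 8 12 3 7 1 10 5))^(-1) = (0 5 10 1 7 3 12 8 9)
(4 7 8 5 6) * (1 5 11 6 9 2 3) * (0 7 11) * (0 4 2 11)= [7, 5, 3, 1, 0, 9, 2, 8, 4, 11, 10, 6]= (0 7 8 4)(1 5 9 11 6 2 3)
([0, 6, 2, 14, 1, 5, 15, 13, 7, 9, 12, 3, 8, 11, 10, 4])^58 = [0, 15, 2, 10, 6, 5, 4, 11, 13, 9, 8, 14, 7, 3, 12, 1]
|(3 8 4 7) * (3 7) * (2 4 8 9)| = |(2 4 3 9)| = 4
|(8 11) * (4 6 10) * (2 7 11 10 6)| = |(2 7 11 8 10 4)| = 6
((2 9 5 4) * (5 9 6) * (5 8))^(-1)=((9)(2 6 8 5 4))^(-1)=(9)(2 4 5 8 6)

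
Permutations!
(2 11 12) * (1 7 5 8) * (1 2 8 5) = [0, 7, 11, 3, 4, 5, 6, 1, 2, 9, 10, 12, 8] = (1 7)(2 11 12 8)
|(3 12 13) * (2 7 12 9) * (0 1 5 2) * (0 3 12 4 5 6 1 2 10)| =6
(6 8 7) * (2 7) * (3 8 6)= (2 7 3 8)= [0, 1, 7, 8, 4, 5, 6, 3, 2]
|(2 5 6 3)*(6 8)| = |(2 5 8 6 3)| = 5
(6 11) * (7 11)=(6 7 11)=[0, 1, 2, 3, 4, 5, 7, 11, 8, 9, 10, 6]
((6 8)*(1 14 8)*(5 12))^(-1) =((1 14 8 6)(5 12))^(-1) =(1 6 8 14)(5 12)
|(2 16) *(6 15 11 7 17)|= 10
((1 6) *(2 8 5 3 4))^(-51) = (1 6)(2 4 3 5 8)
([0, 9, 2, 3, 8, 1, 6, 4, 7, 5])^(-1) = [0, 5, 2, 3, 7, 9, 6, 8, 4, 1]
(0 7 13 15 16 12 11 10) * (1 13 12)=(0 7 12 11 10)(1 13 15 16)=[7, 13, 2, 3, 4, 5, 6, 12, 8, 9, 0, 10, 11, 15, 14, 16, 1]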